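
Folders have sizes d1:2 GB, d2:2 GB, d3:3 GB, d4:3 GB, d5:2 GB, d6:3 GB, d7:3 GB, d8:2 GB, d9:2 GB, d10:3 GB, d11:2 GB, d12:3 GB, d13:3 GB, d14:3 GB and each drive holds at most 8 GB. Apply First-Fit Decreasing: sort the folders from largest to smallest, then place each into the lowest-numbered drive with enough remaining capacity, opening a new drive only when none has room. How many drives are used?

5 drives

Sorted descending: 3, 3, 3, 3, 3, 3, 3, 3, 2, 2, 2, 2, 2, 2.
drive 1: place 3 GB, 5 GB left
drive 1: place 3 GB, 2 GB left
drive 2: place 3 GB, 5 GB left
drive 2: place 3 GB, 2 GB left
drive 3: place 3 GB, 5 GB left
drive 3: place 3 GB, 2 GB left
drive 4: place 3 GB, 5 GB left
drive 4: place 3 GB, 2 GB left
drive 1: place 2 GB, 0 GB left
drive 2: place 2 GB, 0 GB left
drive 3: place 2 GB, 0 GB left
drive 4: place 2 GB, 0 GB left
drive 5: place 2 GB, 6 GB left
drive 5: place 2 GB, 4 GB left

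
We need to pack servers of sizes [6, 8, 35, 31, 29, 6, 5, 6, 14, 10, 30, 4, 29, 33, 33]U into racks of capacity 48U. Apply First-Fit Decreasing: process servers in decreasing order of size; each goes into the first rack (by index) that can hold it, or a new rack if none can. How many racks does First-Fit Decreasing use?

Sorted descending: 35, 33, 33, 31, 30, 29, 29, 14, 10, 8, 6, 6, 6, 5, 4.
35U → rack 1 (remaining 13U)
33U → rack 2 (remaining 15U)
33U → rack 3 (remaining 15U)
31U → rack 4 (remaining 17U)
30U → rack 5 (remaining 18U)
29U → rack 6 (remaining 19U)
29U → rack 7 (remaining 19U)
14U → rack 2 (remaining 1U)
10U → rack 1 (remaining 3U)
8U → rack 3 (remaining 7U)
6U → rack 3 (remaining 1U)
6U → rack 4 (remaining 11U)
6U → rack 4 (remaining 5U)
5U → rack 4 (remaining 0U)
4U → rack 5 (remaining 14U)

7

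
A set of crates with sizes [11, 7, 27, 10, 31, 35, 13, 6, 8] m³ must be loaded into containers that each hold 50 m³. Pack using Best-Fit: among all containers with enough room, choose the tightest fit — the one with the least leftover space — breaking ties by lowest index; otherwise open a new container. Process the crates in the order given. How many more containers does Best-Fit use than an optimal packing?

1

Best-Fit: [11,7,27] [10,31,6] [35,13] [8] → 4 containers.
Total size 148 m³; any packing needs at least ⌈148/50⌉ = 3 containers.
An optimal packing achieves that bound: [35,13] [31,11,8] [27,10,7,6] → 3 containers.
Excess: 4 − 3 = 1.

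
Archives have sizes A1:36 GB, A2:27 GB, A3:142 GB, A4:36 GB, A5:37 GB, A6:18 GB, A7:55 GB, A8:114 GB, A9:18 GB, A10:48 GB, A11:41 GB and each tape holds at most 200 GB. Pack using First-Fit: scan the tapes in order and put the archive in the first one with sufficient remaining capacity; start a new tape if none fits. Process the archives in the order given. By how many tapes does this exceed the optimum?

1

First-Fit: [36,27,36,37,18,18] [142,55] [114,48] [41] → 4 tapes.
Total size 572 GB; any packing needs at least ⌈572/200⌉ = 3 tapes.
An optimal packing achieves that bound: [142,55] [114,48,37] [41,36,36,27,18,18] → 3 tapes.
Excess: 4 − 3 = 1.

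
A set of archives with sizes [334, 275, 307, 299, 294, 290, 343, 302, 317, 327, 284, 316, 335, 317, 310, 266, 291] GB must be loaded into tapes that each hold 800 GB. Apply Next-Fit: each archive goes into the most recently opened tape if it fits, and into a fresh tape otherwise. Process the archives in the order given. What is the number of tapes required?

9

tape 1: place 334 GB, 466 GB left
tape 1: place 275 GB, 191 GB left
tape 2: place 307 GB, 493 GB left
tape 2: place 299 GB, 194 GB left
tape 3: place 294 GB, 506 GB left
tape 3: place 290 GB, 216 GB left
tape 4: place 343 GB, 457 GB left
tape 4: place 302 GB, 155 GB left
tape 5: place 317 GB, 483 GB left
tape 5: place 327 GB, 156 GB left
tape 6: place 284 GB, 516 GB left
tape 6: place 316 GB, 200 GB left
tape 7: place 335 GB, 465 GB left
tape 7: place 317 GB, 148 GB left
tape 8: place 310 GB, 490 GB left
tape 8: place 266 GB, 224 GB left
tape 9: place 291 GB, 509 GB left
Final tapes: [334,275] [307,299] [294,290] [343,302] [317,327] [284,316] [335,317] [310,266] [291].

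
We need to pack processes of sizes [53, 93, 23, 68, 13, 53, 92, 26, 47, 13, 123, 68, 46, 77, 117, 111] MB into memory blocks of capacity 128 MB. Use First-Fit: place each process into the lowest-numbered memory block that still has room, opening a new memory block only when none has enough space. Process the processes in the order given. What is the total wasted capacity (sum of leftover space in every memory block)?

129

Put 53 MB in memory block 1; 75 MB remain.
Put 93 MB in memory block 2; 35 MB remain.
Put 23 MB in memory block 1; 52 MB remain.
Put 68 MB in memory block 3; 60 MB remain.
Put 13 MB in memory block 1; 39 MB remain.
Put 53 MB in memory block 3; 7 MB remain.
Put 92 MB in memory block 4; 36 MB remain.
Put 26 MB in memory block 1; 13 MB remain.
Put 47 MB in memory block 5; 81 MB remain.
Put 13 MB in memory block 1; 0 MB remain.
Put 123 MB in memory block 6; 5 MB remain.
Put 68 MB in memory block 5; 13 MB remain.
Put 46 MB in memory block 7; 82 MB remain.
Put 77 MB in memory block 7; 5 MB remain.
Put 117 MB in memory block 8; 11 MB remain.
Put 111 MB in memory block 9; 17 MB remain.
9 memory blocks × 128 MB = 1152 MB; used 1023 MB; unused 129 MB.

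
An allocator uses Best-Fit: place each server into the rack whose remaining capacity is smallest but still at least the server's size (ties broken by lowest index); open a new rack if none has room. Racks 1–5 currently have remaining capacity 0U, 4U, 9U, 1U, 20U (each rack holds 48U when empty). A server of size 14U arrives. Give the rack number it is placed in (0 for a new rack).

5

Racks with room: rack 5 (20U).
Tightest fit is rack 5 with 20U free.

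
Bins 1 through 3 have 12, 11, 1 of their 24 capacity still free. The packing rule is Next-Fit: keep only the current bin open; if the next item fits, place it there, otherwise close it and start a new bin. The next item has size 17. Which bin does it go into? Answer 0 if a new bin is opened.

0

Next-Fit only looks at bin 3, which has 1 free.
17 does not fit, so a new bin is opened.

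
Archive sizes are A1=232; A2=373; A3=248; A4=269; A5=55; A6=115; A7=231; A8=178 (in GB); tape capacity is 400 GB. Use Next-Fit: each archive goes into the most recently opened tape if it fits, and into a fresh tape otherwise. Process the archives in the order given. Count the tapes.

6

Put A1 (232 GB) in tape 1; 168 GB remain.
Put A2 (373 GB) in tape 2; 27 GB remain.
Put A3 (248 GB) in tape 3; 152 GB remain.
Put A4 (269 GB) in tape 4; 131 GB remain.
Put A5 (55 GB) in tape 4; 76 GB remain.
Put A6 (115 GB) in tape 5; 285 GB remain.
Put A7 (231 GB) in tape 5; 54 GB remain.
Put A8 (178 GB) in tape 6; 222 GB remain.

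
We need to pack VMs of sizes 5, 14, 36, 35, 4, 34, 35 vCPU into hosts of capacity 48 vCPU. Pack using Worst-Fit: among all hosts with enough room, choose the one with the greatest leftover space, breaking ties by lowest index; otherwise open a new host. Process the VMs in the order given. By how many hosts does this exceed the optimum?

Worst-Fit: [5,14,4] [36] [35] [34] [35] → 5 hosts.
Total size 163 vCPU; any packing needs at least ⌈163/48⌉ = 4 hosts.
An optimal packing achieves that bound: [36,5,4] [35] [35] [34,14] → 4 hosts.
Excess: 5 − 4 = 1.

1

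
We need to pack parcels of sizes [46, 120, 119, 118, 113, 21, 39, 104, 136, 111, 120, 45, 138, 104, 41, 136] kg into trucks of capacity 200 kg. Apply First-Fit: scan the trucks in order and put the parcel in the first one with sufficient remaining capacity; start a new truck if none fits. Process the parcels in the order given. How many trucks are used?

truck 1: place 46 kg, 154 kg left
truck 1: place 120 kg, 34 kg left
truck 2: place 119 kg, 81 kg left
truck 3: place 118 kg, 82 kg left
truck 4: place 113 kg, 87 kg left
truck 1: place 21 kg, 13 kg left
truck 2: place 39 kg, 42 kg left
truck 5: place 104 kg, 96 kg left
truck 6: place 136 kg, 64 kg left
truck 7: place 111 kg, 89 kg left
truck 8: place 120 kg, 80 kg left
truck 3: place 45 kg, 37 kg left
truck 9: place 138 kg, 62 kg left
truck 10: place 104 kg, 96 kg left
truck 2: place 41 kg, 1 kg left
truck 11: place 136 kg, 64 kg left
Final trucks: [46,120,21] [119,39,41] [118,45] [113] [104] [136] [111] [120] [138] [104] [136].

11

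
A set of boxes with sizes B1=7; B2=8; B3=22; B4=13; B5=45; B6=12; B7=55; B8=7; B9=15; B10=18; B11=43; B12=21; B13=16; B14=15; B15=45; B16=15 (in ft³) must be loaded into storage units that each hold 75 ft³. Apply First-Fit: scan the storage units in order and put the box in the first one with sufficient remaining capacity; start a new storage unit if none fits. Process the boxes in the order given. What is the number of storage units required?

6

storage unit 1: place B1 (7 ft³), 68 ft³ left
storage unit 1: place B2 (8 ft³), 60 ft³ left
storage unit 1: place B3 (22 ft³), 38 ft³ left
storage unit 1: place B4 (13 ft³), 25 ft³ left
storage unit 2: place B5 (45 ft³), 30 ft³ left
storage unit 1: place B6 (12 ft³), 13 ft³ left
storage unit 3: place B7 (55 ft³), 20 ft³ left
storage unit 1: place B8 (7 ft³), 6 ft³ left
storage unit 2: place B9 (15 ft³), 15 ft³ left
storage unit 3: place B10 (18 ft³), 2 ft³ left
storage unit 4: place B11 (43 ft³), 32 ft³ left
storage unit 4: place B12 (21 ft³), 11 ft³ left
storage unit 5: place B13 (16 ft³), 59 ft³ left
storage unit 2: place B14 (15 ft³), 0 ft³ left
storage unit 5: place B15 (45 ft³), 14 ft³ left
storage unit 6: place B16 (15 ft³), 60 ft³ left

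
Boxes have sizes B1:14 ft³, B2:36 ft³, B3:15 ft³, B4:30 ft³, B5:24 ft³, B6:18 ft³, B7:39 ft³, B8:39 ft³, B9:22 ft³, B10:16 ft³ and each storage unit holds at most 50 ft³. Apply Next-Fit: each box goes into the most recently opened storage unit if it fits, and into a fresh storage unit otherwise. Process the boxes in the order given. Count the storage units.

storage unit 1: place B1 (14 ft³), 36 ft³ left
storage unit 1: place B2 (36 ft³), 0 ft³ left
storage unit 2: place B3 (15 ft³), 35 ft³ left
storage unit 2: place B4 (30 ft³), 5 ft³ left
storage unit 3: place B5 (24 ft³), 26 ft³ left
storage unit 3: place B6 (18 ft³), 8 ft³ left
storage unit 4: place B7 (39 ft³), 11 ft³ left
storage unit 5: place B8 (39 ft³), 11 ft³ left
storage unit 6: place B9 (22 ft³), 28 ft³ left
storage unit 6: place B10 (16 ft³), 12 ft³ left

6 storage units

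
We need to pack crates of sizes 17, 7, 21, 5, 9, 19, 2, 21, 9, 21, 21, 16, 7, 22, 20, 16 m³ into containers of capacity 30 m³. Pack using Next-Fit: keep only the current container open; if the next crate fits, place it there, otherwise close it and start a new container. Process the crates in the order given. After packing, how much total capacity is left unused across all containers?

17 m³ → container 1 (remaining 13 m³)
7 m³ → container 1 (remaining 6 m³)
21 m³ → container 2 (remaining 9 m³)
5 m³ → container 2 (remaining 4 m³)
9 m³ → container 3 (remaining 21 m³)
19 m³ → container 3 (remaining 2 m³)
2 m³ → container 3 (remaining 0 m³)
21 m³ → container 4 (remaining 9 m³)
9 m³ → container 4 (remaining 0 m³)
21 m³ → container 5 (remaining 9 m³)
21 m³ → container 6 (remaining 9 m³)
16 m³ → container 7 (remaining 14 m³)
7 m³ → container 7 (remaining 7 m³)
22 m³ → container 8 (remaining 8 m³)
20 m³ → container 9 (remaining 10 m³)
16 m³ → container 10 (remaining 14 m³)
10 containers × 30 m³ = 300 m³; used 233 m³; unused 67 m³.

67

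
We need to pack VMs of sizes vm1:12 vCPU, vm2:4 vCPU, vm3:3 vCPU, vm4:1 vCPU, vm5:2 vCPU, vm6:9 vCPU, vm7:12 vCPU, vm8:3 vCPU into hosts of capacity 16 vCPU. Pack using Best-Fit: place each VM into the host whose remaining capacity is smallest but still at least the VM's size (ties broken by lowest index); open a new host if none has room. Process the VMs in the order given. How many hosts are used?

host 1: place vm1 (12 vCPU), 4 vCPU left
host 1: place vm2 (4 vCPU), 0 vCPU left
host 2: place vm3 (3 vCPU), 13 vCPU left
host 2: place vm4 (1 vCPU), 12 vCPU left
host 2: place vm5 (2 vCPU), 10 vCPU left
host 2: place vm6 (9 vCPU), 1 vCPU left
host 3: place vm7 (12 vCPU), 4 vCPU left
host 3: place vm8 (3 vCPU), 1 vCPU left
Final hosts: [12,4] [3,1,2,9] [12,3].

3 hosts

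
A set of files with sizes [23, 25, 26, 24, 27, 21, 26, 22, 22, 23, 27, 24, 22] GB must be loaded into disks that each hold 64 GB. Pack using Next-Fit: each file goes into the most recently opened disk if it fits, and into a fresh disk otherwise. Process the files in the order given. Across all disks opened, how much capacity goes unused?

disk 1: place 23 GB, 41 GB left
disk 1: place 25 GB, 16 GB left
disk 2: place 26 GB, 38 GB left
disk 2: place 24 GB, 14 GB left
disk 3: place 27 GB, 37 GB left
disk 3: place 21 GB, 16 GB left
disk 4: place 26 GB, 38 GB left
disk 4: place 22 GB, 16 GB left
disk 5: place 22 GB, 42 GB left
disk 5: place 23 GB, 19 GB left
disk 6: place 27 GB, 37 GB left
disk 6: place 24 GB, 13 GB left
disk 7: place 22 GB, 42 GB left
7 disks × 64 GB = 448 GB; used 312 GB; unused 136 GB.

136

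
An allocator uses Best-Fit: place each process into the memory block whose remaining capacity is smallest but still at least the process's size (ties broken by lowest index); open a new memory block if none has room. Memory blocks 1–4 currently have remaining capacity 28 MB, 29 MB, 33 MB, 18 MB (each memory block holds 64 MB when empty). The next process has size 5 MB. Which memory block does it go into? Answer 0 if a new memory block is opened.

Memory blocks with room: memory block 1 (28 MB), memory block 2 (29 MB), memory block 3 (33 MB), memory block 4 (18 MB).
Tightest fit is memory block 4 with 18 MB free.

4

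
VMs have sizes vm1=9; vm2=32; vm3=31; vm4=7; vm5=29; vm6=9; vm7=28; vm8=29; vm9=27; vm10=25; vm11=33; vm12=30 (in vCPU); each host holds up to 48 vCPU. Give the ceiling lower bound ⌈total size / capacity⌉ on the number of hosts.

Total size = 9 + 32 + 31 + 7 + 29 + 9 + 28 + 29 + 27 + 25 + 33 + 30 = 289 vCPU.
⌈289 / 48⌉ = 7.

7 hosts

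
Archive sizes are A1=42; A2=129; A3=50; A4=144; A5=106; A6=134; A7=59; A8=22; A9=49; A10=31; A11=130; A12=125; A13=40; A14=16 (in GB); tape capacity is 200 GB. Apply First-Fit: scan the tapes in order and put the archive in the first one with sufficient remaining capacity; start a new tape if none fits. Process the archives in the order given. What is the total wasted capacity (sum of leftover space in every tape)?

123

tape 1: place A1 (42 GB), 158 GB left
tape 1: place A2 (129 GB), 29 GB left
tape 2: place A3 (50 GB), 150 GB left
tape 2: place A4 (144 GB), 6 GB left
tape 3: place A5 (106 GB), 94 GB left
tape 4: place A6 (134 GB), 66 GB left
tape 3: place A7 (59 GB), 35 GB left
tape 1: place A8 (22 GB), 7 GB left
tape 4: place A9 (49 GB), 17 GB left
tape 3: place A10 (31 GB), 4 GB left
tape 5: place A11 (130 GB), 70 GB left
tape 6: place A12 (125 GB), 75 GB left
tape 5: place A13 (40 GB), 30 GB left
tape 4: place A14 (16 GB), 1 GB left
6 tapes × 200 GB = 1200 GB; used 1077 GB; unused 123 GB.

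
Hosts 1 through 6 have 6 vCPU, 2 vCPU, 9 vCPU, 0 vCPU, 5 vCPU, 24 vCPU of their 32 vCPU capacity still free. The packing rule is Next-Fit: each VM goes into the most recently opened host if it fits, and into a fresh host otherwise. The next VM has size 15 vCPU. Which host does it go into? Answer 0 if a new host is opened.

Next-Fit only looks at host 6, which has 24 vCPU free.
15 vCPU fits there.

6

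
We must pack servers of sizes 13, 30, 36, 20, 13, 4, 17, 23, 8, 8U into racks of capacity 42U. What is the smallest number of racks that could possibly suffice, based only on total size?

5

Total size = 13 + 30 + 36 + 20 + 13 + 4 + 17 + 23 + 8 + 8 = 172U.
⌈172 / 42⌉ = 5.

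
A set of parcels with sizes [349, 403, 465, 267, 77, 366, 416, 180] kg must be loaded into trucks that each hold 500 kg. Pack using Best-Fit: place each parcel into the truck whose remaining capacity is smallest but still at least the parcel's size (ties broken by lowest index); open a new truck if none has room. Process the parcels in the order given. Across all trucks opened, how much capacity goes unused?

477

349 kg → truck 1 (remaining 151 kg)
403 kg → truck 2 (remaining 97 kg)
465 kg → truck 3 (remaining 35 kg)
267 kg → truck 4 (remaining 233 kg)
77 kg → truck 2 (remaining 20 kg)
366 kg → truck 5 (remaining 134 kg)
416 kg → truck 6 (remaining 84 kg)
180 kg → truck 4 (remaining 53 kg)
6 trucks × 500 kg = 3000 kg; used 2523 kg; unused 477 kg.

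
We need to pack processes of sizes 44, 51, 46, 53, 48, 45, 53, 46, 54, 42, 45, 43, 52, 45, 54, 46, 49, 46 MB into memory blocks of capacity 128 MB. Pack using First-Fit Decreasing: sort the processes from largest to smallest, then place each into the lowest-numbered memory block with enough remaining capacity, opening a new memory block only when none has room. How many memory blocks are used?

9 memory blocks

Sorted descending: 54, 54, 53, 53, 52, 51, 49, 48, 46, 46, 46, 46, 45, 45, 45, 44, 43, 42.
54 MB → memory block 1 (remaining 74 MB)
54 MB → memory block 1 (remaining 20 MB)
53 MB → memory block 2 (remaining 75 MB)
53 MB → memory block 2 (remaining 22 MB)
52 MB → memory block 3 (remaining 76 MB)
51 MB → memory block 3 (remaining 25 MB)
49 MB → memory block 4 (remaining 79 MB)
48 MB → memory block 4 (remaining 31 MB)
46 MB → memory block 5 (remaining 82 MB)
46 MB → memory block 5 (remaining 36 MB)
46 MB → memory block 6 (remaining 82 MB)
46 MB → memory block 6 (remaining 36 MB)
45 MB → memory block 7 (remaining 83 MB)
45 MB → memory block 7 (remaining 38 MB)
45 MB → memory block 8 (remaining 83 MB)
44 MB → memory block 8 (remaining 39 MB)
43 MB → memory block 9 (remaining 85 MB)
42 MB → memory block 9 (remaining 43 MB)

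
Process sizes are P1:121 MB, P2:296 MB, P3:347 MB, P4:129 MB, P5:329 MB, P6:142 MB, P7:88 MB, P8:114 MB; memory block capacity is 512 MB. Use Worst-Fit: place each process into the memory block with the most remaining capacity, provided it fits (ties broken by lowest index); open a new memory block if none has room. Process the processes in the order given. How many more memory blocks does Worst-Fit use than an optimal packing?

0

Worst-Fit: [121,296,88] [347,129] [329,142] [114] → 4 memory blocks.
Total size 1566 MB; any packing needs at least ⌈1566/512⌉ = 4 memory blocks.
So 4 is already optimal.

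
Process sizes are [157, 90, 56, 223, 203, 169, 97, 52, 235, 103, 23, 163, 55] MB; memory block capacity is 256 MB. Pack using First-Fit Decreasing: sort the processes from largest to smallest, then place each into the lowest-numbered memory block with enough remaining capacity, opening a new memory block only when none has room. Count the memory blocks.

Sorted descending: 235, 223, 203, 169, 163, 157, 103, 97, 90, 56, 55, 52, 23.
memory block 1: place 235 MB, 21 MB left
memory block 2: place 223 MB, 33 MB left
memory block 3: place 203 MB, 53 MB left
memory block 4: place 169 MB, 87 MB left
memory block 5: place 163 MB, 93 MB left
memory block 6: place 157 MB, 99 MB left
memory block 7: place 103 MB, 153 MB left
memory block 6: place 97 MB, 2 MB left
memory block 5: place 90 MB, 3 MB left
memory block 4: place 56 MB, 31 MB left
memory block 7: place 55 MB, 98 MB left
memory block 3: place 52 MB, 1 MB left
memory block 2: place 23 MB, 10 MB left
Final memory blocks: [235] [223,23] [203,52] [169,56] [163,90] [157,97] [103,55].

7 memory blocks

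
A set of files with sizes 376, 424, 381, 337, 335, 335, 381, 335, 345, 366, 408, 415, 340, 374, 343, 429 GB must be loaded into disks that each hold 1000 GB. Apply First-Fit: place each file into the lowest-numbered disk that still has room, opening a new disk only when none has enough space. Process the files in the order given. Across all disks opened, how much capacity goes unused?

Put 376 GB in disk 1; 624 GB remain.
Put 424 GB in disk 1; 200 GB remain.
Put 381 GB in disk 2; 619 GB remain.
Put 337 GB in disk 2; 282 GB remain.
Put 335 GB in disk 3; 665 GB remain.
Put 335 GB in disk 3; 330 GB remain.
Put 381 GB in disk 4; 619 GB remain.
Put 335 GB in disk 4; 284 GB remain.
Put 345 GB in disk 5; 655 GB remain.
Put 366 GB in disk 5; 289 GB remain.
Put 408 GB in disk 6; 592 GB remain.
Put 415 GB in disk 6; 177 GB remain.
Put 340 GB in disk 7; 660 GB remain.
Put 374 GB in disk 7; 286 GB remain.
Put 343 GB in disk 8; 657 GB remain.
Put 429 GB in disk 8; 228 GB remain.
8 disks × 1000 GB = 8000 GB; used 5924 GB; unused 2076 GB.

2076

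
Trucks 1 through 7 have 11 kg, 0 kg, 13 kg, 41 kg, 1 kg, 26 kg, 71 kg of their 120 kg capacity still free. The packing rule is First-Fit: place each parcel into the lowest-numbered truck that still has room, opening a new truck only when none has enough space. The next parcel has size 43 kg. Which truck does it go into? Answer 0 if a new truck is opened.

7

Trucks with room: truck 7 (71 kg).
The first with room is truck 7.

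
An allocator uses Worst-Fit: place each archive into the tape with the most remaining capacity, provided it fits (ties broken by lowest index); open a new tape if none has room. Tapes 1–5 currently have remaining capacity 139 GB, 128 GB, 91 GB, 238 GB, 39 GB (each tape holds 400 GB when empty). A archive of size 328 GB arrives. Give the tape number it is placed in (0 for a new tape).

No tape has ≥ 328 GB free, so a new tape is opened.

0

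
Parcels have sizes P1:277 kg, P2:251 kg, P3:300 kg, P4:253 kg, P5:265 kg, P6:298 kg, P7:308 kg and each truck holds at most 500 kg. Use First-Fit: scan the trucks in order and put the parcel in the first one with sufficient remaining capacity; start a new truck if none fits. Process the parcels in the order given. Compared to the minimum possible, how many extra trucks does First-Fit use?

0

First-Fit: [277] [251] [300] [253] [265] [298] [308] → 7 trucks.
7 parcels exceed 250 kg (half the capacity), and no two of those can share a truck, so at least 7 trucks are needed.
So 7 is already optimal.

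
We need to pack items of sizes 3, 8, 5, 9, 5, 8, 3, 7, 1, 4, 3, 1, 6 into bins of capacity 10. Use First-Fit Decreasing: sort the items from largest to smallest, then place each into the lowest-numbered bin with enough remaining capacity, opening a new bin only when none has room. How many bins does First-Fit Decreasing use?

7 bins

Sorted descending: 9, 8, 8, 7, 6, 5, 5, 4, 3, 3, 3, 1, 1.
bin 1: place 9, 1 left
bin 2: place 8, 2 left
bin 3: place 8, 2 left
bin 4: place 7, 3 left
bin 5: place 6, 4 left
bin 6: place 5, 5 left
bin 6: place 5, 0 left
bin 5: place 4, 0 left
bin 4: place 3, 0 left
bin 7: place 3, 7 left
bin 7: place 3, 4 left
bin 1: place 1, 0 left
bin 2: place 1, 1 left
Final bins: [9,1] [8,1] [8] [7,3] [6,4] [5,5] [3,3].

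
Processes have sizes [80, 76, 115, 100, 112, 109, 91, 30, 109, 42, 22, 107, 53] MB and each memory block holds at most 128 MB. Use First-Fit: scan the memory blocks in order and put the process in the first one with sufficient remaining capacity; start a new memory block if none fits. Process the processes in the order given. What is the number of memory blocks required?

10

Put 80 MB in memory block 1; 48 MB remain.
Put 76 MB in memory block 2; 52 MB remain.
Put 115 MB in memory block 3; 13 MB remain.
Put 100 MB in memory block 4; 28 MB remain.
Put 112 MB in memory block 5; 16 MB remain.
Put 109 MB in memory block 6; 19 MB remain.
Put 91 MB in memory block 7; 37 MB remain.
Put 30 MB in memory block 1; 18 MB remain.
Put 109 MB in memory block 8; 19 MB remain.
Put 42 MB in memory block 2; 10 MB remain.
Put 22 MB in memory block 4; 6 MB remain.
Put 107 MB in memory block 9; 21 MB remain.
Put 53 MB in memory block 10; 75 MB remain.
Final memory blocks: [80,30] [76,42] [115] [100,22] [112] [109] [91] [109] [107] [53].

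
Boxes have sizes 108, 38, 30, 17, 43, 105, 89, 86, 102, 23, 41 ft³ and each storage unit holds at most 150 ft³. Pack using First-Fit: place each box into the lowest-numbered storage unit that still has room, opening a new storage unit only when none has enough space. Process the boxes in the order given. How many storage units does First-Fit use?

Put 108 ft³ in storage unit 1; 42 ft³ remain.
Put 38 ft³ in storage unit 1; 4 ft³ remain.
Put 30 ft³ in storage unit 2; 120 ft³ remain.
Put 17 ft³ in storage unit 2; 103 ft³ remain.
Put 43 ft³ in storage unit 2; 60 ft³ remain.
Put 105 ft³ in storage unit 3; 45 ft³ remain.
Put 89 ft³ in storage unit 4; 61 ft³ remain.
Put 86 ft³ in storage unit 5; 64 ft³ remain.
Put 102 ft³ in storage unit 6; 48 ft³ remain.
Put 23 ft³ in storage unit 2; 37 ft³ remain.
Put 41 ft³ in storage unit 3; 4 ft³ remain.

6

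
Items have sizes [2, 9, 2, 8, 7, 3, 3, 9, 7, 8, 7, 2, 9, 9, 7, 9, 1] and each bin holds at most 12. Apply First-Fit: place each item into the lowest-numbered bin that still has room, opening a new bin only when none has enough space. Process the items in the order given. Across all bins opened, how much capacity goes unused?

2 → bin 1 (remaining 10)
9 → bin 1 (remaining 1)
2 → bin 2 (remaining 10)
8 → bin 2 (remaining 2)
7 → bin 3 (remaining 5)
3 → bin 3 (remaining 2)
3 → bin 4 (remaining 9)
9 → bin 4 (remaining 0)
7 → bin 5 (remaining 5)
8 → bin 6 (remaining 4)
7 → bin 7 (remaining 5)
2 → bin 2 (remaining 0)
9 → bin 8 (remaining 3)
9 → bin 9 (remaining 3)
7 → bin 10 (remaining 5)
9 → bin 11 (remaining 3)
1 → bin 1 (remaining 0)
11 bins × 12 = 132; used 102; unused 30.

30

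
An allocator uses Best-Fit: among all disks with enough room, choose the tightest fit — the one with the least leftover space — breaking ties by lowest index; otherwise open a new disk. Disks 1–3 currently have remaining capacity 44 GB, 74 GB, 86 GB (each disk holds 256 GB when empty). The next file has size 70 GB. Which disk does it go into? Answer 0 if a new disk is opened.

Disks with room: disk 2 (74 GB), disk 3 (86 GB).
Tightest fit is disk 2 with 74 GB free.

2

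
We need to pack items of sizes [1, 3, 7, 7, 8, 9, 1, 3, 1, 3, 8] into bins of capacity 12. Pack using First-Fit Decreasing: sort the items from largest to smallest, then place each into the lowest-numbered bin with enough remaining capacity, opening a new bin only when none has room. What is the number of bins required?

5

Sorted descending: 9, 8, 8, 7, 7, 3, 3, 3, 1, 1, 1.
9 → bin 1 (remaining 3)
8 → bin 2 (remaining 4)
8 → bin 3 (remaining 4)
7 → bin 4 (remaining 5)
7 → bin 5 (remaining 5)
3 → bin 1 (remaining 0)
3 → bin 2 (remaining 1)
3 → bin 3 (remaining 1)
1 → bin 2 (remaining 0)
1 → bin 3 (remaining 0)
1 → bin 4 (remaining 4)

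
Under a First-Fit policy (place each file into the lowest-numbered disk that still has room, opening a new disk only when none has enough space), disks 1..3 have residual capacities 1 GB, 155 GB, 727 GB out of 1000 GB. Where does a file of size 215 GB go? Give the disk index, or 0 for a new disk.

3

Disks with room: disk 3 (727 GB).
The first with room is disk 3.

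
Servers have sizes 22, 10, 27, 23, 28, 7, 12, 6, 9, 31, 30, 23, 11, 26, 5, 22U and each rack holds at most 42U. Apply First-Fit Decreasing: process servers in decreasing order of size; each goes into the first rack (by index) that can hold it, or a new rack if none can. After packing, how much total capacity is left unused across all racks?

Sorted descending: 31, 30, 28, 27, 26, 23, 23, 22, 22, 12, 11, 10, 9, 7, 6, 5.
Put 31U in rack 1; 11U remain.
Put 30U in rack 2; 12U remain.
Put 28U in rack 3; 14U remain.
Put 27U in rack 4; 15U remain.
Put 26U in rack 5; 16U remain.
Put 23U in rack 6; 19U remain.
Put 23U in rack 7; 19U remain.
Put 22U in rack 8; 20U remain.
Put 22U in rack 9; 20U remain.
Put 12U in rack 2; 0U remain.
Put 11U in rack 1; 0U remain.
Put 10U in rack 3; 4U remain.
Put 9U in rack 4; 6U remain.
Put 7U in rack 5; 9U remain.
Put 6U in rack 4; 0U remain.
Put 5U in rack 5; 4U remain.
9 racks × 42U = 378U; used 292U; unused 86U.

86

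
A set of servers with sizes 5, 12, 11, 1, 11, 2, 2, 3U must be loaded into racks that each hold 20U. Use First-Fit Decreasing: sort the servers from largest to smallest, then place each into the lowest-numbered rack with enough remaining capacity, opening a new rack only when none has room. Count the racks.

3 racks

Sorted descending: 12, 11, 11, 5, 3, 2, 2, 1.
12U → rack 1 (remaining 8U)
11U → rack 2 (remaining 9U)
11U → rack 3 (remaining 9U)
5U → rack 1 (remaining 3U)
3U → rack 1 (remaining 0U)
2U → rack 2 (remaining 7U)
2U → rack 2 (remaining 5U)
1U → rack 2 (remaining 4U)
Final racks: [12,5,3] [11,2,2,1] [11].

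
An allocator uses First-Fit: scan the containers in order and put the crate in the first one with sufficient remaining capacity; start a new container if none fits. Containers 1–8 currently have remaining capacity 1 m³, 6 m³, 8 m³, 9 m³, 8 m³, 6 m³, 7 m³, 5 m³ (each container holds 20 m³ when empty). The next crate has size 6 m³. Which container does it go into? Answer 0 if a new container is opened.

2

Containers with room: container 2 (6 m³), container 3 (8 m³), container 4 (9 m³), container 5 (8 m³), container 6 (6 m³), container 7 (7 m³).
The first with room is container 2.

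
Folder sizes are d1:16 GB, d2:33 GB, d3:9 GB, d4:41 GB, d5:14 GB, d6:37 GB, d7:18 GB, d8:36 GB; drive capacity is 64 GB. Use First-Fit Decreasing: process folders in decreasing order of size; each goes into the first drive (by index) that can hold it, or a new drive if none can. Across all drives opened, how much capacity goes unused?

52

Sorted descending: 41, 37, 36, 33, 18, 16, 14, 9.
41 GB → drive 1 (remaining 23 GB)
37 GB → drive 2 (remaining 27 GB)
36 GB → drive 3 (remaining 28 GB)
33 GB → drive 4 (remaining 31 GB)
18 GB → drive 1 (remaining 5 GB)
16 GB → drive 2 (remaining 11 GB)
14 GB → drive 3 (remaining 14 GB)
9 GB → drive 2 (remaining 2 GB)
4 drives × 64 GB = 256 GB; used 204 GB; unused 52 GB.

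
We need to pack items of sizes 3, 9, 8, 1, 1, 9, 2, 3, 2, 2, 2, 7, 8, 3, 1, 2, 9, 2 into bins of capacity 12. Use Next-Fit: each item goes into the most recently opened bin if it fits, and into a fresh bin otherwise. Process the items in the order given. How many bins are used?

8

3 → bin 1 (remaining 9)
9 → bin 1 (remaining 0)
8 → bin 2 (remaining 4)
1 → bin 2 (remaining 3)
1 → bin 2 (remaining 2)
9 → bin 3 (remaining 3)
2 → bin 3 (remaining 1)
3 → bin 4 (remaining 9)
2 → bin 4 (remaining 7)
2 → bin 4 (remaining 5)
2 → bin 4 (remaining 3)
7 → bin 5 (remaining 5)
8 → bin 6 (remaining 4)
3 → bin 6 (remaining 1)
1 → bin 6 (remaining 0)
2 → bin 7 (remaining 10)
9 → bin 7 (remaining 1)
2 → bin 8 (remaining 10)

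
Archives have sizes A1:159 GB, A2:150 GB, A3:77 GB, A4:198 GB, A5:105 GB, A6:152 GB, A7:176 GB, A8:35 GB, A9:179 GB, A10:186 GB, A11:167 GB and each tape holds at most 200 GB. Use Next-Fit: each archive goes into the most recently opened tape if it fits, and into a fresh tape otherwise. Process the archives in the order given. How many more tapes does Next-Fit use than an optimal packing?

2

Next-Fit: [159] [150] [77] [198] [105] [152] [176] [35] [179] [186] [167] → 11 tapes.
9 archives exceed 100 GB (half the capacity), and no two of those can share a tape, so at least 9 tapes are needed.
An optimal packing achieves that bound: [198] [186] [179] [176] [167] [159,35] [152] [150] [105,77] → 9 tapes.
Excess: 11 − 9 = 2.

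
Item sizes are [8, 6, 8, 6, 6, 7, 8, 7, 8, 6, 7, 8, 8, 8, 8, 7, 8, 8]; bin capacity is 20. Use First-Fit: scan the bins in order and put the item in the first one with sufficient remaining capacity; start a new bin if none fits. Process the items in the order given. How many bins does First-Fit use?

8 bins

8 → bin 1 (remaining 12)
6 → bin 1 (remaining 6)
8 → bin 2 (remaining 12)
6 → bin 1 (remaining 0)
6 → bin 2 (remaining 6)
7 → bin 3 (remaining 13)
8 → bin 3 (remaining 5)
7 → bin 4 (remaining 13)
8 → bin 4 (remaining 5)
6 → bin 2 (remaining 0)
7 → bin 5 (remaining 13)
8 → bin 5 (remaining 5)
8 → bin 6 (remaining 12)
8 → bin 6 (remaining 4)
8 → bin 7 (remaining 12)
7 → bin 7 (remaining 5)
8 → bin 8 (remaining 12)
8 → bin 8 (remaining 4)
Final bins: [8,6,6] [8,6,6] [7,8] [7,8] [7,8] [8,8] [8,7] [8,8].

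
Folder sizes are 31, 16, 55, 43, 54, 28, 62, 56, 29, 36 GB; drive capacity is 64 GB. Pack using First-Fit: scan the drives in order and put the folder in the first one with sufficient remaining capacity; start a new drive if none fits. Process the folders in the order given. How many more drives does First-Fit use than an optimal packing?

First-Fit: [31,16] [55] [43] [54] [28,29] [62] [56] [36] → 8 drives.
Total size 410 GB; any packing needs at least ⌈410/64⌉ = 7 drives.
An optimal packing achieves that bound: [62] [56] [55] [54] [43,16] [36,28] [31,29] → 7 drives.
Excess: 8 − 7 = 1.

1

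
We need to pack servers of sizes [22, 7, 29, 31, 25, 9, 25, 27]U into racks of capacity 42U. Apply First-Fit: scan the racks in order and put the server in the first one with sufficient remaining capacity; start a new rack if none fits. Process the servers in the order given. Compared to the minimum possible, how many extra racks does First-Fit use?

0

First-Fit: [22,7,9] [29] [31] [25] [25] [27] → 6 racks.
6 servers exceed 21U (half the capacity), and no two of those can share a rack, so at least 6 racks are needed.
So 6 is already optimal.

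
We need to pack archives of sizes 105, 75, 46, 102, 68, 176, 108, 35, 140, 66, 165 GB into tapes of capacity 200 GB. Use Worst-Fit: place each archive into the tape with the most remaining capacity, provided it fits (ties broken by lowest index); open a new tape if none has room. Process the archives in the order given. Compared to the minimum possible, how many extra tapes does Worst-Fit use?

Worst-Fit: [105,75] [46,102,35] [68,108] [176] [140] [66] [165] → 7 tapes.
Total size 1086 GB; any packing needs at least ⌈1086/200⌉ = 6 tapes.
An optimal packing achieves that bound: [176] [165,35] [140,46] [108,75] [105,68] [102,66] → 6 tapes.
Excess: 7 − 6 = 1.

1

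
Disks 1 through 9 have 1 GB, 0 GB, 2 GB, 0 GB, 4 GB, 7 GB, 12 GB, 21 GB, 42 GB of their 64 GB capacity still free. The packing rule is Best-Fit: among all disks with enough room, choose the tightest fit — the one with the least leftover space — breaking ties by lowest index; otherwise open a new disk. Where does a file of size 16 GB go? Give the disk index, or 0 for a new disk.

Disks with room: disk 8 (21 GB), disk 9 (42 GB).
Tightest fit is disk 8 with 21 GB free.

8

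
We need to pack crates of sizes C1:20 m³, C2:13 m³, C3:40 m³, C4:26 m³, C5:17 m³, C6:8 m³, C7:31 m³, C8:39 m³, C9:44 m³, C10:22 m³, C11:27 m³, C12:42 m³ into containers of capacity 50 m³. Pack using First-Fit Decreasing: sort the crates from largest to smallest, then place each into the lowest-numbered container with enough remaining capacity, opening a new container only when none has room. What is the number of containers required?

Sorted descending: 44, 42, 40, 39, 31, 27, 26, 22, 20, 17, 13, 8.
44 m³ → container 1 (remaining 6 m³)
42 m³ → container 2 (remaining 8 m³)
40 m³ → container 3 (remaining 10 m³)
39 m³ → container 4 (remaining 11 m³)
31 m³ → container 5 (remaining 19 m³)
27 m³ → container 6 (remaining 23 m³)
26 m³ → container 7 (remaining 24 m³)
22 m³ → container 6 (remaining 1 m³)
20 m³ → container 7 (remaining 4 m³)
17 m³ → container 5 (remaining 2 m³)
13 m³ → container 8 (remaining 37 m³)
8 m³ → container 2 (remaining 0 m³)

8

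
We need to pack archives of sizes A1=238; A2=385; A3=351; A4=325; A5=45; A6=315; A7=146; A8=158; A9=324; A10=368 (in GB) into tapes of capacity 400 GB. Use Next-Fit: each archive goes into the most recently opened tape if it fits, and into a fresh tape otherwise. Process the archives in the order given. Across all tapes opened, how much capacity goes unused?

545

Put A1 (238 GB) in tape 1; 162 GB remain.
Put A2 (385 GB) in tape 2; 15 GB remain.
Put A3 (351 GB) in tape 3; 49 GB remain.
Put A4 (325 GB) in tape 4; 75 GB remain.
Put A5 (45 GB) in tape 4; 30 GB remain.
Put A6 (315 GB) in tape 5; 85 GB remain.
Put A7 (146 GB) in tape 6; 254 GB remain.
Put A8 (158 GB) in tape 6; 96 GB remain.
Put A9 (324 GB) in tape 7; 76 GB remain.
Put A10 (368 GB) in tape 8; 32 GB remain.
8 tapes × 400 GB = 3200 GB; used 2655 GB; unused 545 GB.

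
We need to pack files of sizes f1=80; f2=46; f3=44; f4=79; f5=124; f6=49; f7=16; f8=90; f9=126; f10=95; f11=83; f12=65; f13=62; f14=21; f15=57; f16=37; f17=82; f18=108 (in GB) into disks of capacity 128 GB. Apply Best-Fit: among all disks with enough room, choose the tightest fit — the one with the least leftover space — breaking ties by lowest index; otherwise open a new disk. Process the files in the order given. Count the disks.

Put f1 (80 GB) in disk 1; 48 GB remain.
Put f2 (46 GB) in disk 1; 2 GB remain.
Put f3 (44 GB) in disk 2; 84 GB remain.
Put f4 (79 GB) in disk 2; 5 GB remain.
Put f5 (124 GB) in disk 3; 4 GB remain.
Put f6 (49 GB) in disk 4; 79 GB remain.
Put f7 (16 GB) in disk 4; 63 GB remain.
Put f8 (90 GB) in disk 5; 38 GB remain.
Put f9 (126 GB) in disk 6; 2 GB remain.
Put f10 (95 GB) in disk 7; 33 GB remain.
Put f11 (83 GB) in disk 8; 45 GB remain.
Put f12 (65 GB) in disk 9; 63 GB remain.
Put f13 (62 GB) in disk 4; 1 GB remain.
Put f14 (21 GB) in disk 7; 12 GB remain.
Put f15 (57 GB) in disk 9; 6 GB remain.
Put f16 (37 GB) in disk 5; 1 GB remain.
Put f17 (82 GB) in disk 10; 46 GB remain.
Put f18 (108 GB) in disk 11; 20 GB remain.
Final disks: [80,46] [44,79] [124] [49,16,62] [90,37] [126] [95,21] [83] [65,57] [82] [108].

11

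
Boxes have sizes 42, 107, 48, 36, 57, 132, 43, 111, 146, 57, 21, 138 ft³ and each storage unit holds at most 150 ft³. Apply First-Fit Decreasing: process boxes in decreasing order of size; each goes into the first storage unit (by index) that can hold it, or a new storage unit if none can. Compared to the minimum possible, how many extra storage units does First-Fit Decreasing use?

First-Fit Decreasing: [146] [138] [132] [111,36] [107,43] [57,57,21] [48,42] → 7 storage units.
Total size 938 ft³; any packing needs at least ⌈938/150⌉ = 7 storage units.
So 7 is already optimal.

0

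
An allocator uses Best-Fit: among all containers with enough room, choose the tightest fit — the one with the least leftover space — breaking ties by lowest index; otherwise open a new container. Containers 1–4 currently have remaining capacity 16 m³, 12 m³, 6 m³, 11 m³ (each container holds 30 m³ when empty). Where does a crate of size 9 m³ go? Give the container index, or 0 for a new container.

4

Containers with room: container 1 (16 m³), container 2 (12 m³), container 4 (11 m³).
Tightest fit is container 4 with 11 m³ free.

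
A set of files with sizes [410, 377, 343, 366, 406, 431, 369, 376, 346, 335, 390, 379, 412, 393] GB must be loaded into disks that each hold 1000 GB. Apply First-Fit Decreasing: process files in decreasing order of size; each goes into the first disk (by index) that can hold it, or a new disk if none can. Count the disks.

Sorted descending: 431, 412, 410, 406, 393, 390, 379, 377, 376, 369, 366, 346, 343, 335.
431 GB → disk 1 (remaining 569 GB)
412 GB → disk 1 (remaining 157 GB)
410 GB → disk 2 (remaining 590 GB)
406 GB → disk 2 (remaining 184 GB)
393 GB → disk 3 (remaining 607 GB)
390 GB → disk 3 (remaining 217 GB)
379 GB → disk 4 (remaining 621 GB)
377 GB → disk 4 (remaining 244 GB)
376 GB → disk 5 (remaining 624 GB)
369 GB → disk 5 (remaining 255 GB)
366 GB → disk 6 (remaining 634 GB)
346 GB → disk 6 (remaining 288 GB)
343 GB → disk 7 (remaining 657 GB)
335 GB → disk 7 (remaining 322 GB)

7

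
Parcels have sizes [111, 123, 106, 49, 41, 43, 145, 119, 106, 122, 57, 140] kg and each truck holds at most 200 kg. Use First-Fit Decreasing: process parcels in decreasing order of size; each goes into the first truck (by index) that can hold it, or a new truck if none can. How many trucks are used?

Sorted descending: 145, 140, 123, 122, 119, 111, 106, 106, 57, 49, 43, 41.
Put 145 kg in truck 1; 55 kg remain.
Put 140 kg in truck 2; 60 kg remain.
Put 123 kg in truck 3; 77 kg remain.
Put 122 kg in truck 4; 78 kg remain.
Put 119 kg in truck 5; 81 kg remain.
Put 111 kg in truck 6; 89 kg remain.
Put 106 kg in truck 7; 94 kg remain.
Put 106 kg in truck 8; 94 kg remain.
Put 57 kg in truck 2; 3 kg remain.
Put 49 kg in truck 1; 6 kg remain.
Put 43 kg in truck 3; 34 kg remain.
Put 41 kg in truck 4; 37 kg remain.
Final trucks: [145,49] [140,57] [123,43] [122,41] [119] [111] [106] [106].

8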